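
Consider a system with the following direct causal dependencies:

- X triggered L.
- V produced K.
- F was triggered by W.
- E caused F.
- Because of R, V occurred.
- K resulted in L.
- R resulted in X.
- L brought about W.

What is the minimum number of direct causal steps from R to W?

Shortest chain: R → X → L → W.

3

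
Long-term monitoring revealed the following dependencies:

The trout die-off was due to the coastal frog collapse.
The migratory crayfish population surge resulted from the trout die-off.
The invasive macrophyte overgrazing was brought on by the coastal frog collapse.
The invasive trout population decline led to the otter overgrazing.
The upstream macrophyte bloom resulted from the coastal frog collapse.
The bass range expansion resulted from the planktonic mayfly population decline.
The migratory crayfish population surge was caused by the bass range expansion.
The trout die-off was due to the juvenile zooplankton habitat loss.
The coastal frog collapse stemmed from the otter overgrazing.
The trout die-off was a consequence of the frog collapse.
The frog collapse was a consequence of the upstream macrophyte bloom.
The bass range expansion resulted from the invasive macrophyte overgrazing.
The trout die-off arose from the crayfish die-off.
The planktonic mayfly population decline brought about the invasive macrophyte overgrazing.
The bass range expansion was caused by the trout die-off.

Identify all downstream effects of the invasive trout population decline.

Direct effects: the otter overgrazing.
2 steps out: the coastal frog collapse.
3 steps out: the upstream macrophyte bloom, the invasive macrophyte overgrazing, the trout die-off.
4 steps out: the frog collapse, the bass range expansion, the migratory crayfish population surge.
Not reachable from it: the planktonic mayfly population decline, the crayfish die-off, the juvenile zooplankton habitat loss.

the bass range expansion, the coastal frog collapse, the frog collapse, the invasive macrophyte overgrazing, the migratory crayfish population surge, the otter overgrazing, the trout die-off, the upstream macrophyte bloom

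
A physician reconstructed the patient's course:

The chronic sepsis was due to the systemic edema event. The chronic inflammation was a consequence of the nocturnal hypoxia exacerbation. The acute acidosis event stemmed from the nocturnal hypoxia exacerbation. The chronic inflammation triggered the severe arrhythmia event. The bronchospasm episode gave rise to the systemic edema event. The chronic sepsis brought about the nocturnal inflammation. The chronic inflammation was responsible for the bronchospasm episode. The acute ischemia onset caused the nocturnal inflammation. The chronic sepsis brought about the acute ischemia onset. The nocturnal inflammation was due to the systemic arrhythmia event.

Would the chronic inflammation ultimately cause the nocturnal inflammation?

There is a causal chain: the chronic inflammation → the bronchospasm episode → the systemic edema event → the chronic sepsis → the nocturnal inflammation.

Yes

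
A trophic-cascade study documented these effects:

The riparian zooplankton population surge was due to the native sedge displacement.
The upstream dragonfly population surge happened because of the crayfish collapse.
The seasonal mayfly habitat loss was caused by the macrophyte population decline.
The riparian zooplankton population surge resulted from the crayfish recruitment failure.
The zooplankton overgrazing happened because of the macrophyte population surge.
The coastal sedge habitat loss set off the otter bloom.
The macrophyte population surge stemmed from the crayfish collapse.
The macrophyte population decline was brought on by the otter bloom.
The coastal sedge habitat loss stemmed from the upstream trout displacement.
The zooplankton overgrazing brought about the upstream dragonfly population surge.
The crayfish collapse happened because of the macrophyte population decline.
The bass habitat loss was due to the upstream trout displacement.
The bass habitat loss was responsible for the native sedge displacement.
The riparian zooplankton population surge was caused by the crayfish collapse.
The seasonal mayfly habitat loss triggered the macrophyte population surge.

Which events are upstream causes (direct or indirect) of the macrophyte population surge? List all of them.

Immediate causes of the macrophyte population surge: the crayfish collapse, the seasonal mayfly habitat loss.
Further upstream: the upstream trout displacement, the coastal sedge habitat loss, the otter bloom, the macrophyte population decline.

the coastal sedge habitat loss, the crayfish collapse, the macrophyte population decline, the otter bloom, the seasonal mayfly habitat loss, the upstream trout displacement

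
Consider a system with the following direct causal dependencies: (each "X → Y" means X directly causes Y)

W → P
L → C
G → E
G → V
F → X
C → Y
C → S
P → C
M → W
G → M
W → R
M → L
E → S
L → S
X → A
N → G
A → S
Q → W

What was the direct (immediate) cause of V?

Upstream contributors include N, but only G feeds directly into V.

G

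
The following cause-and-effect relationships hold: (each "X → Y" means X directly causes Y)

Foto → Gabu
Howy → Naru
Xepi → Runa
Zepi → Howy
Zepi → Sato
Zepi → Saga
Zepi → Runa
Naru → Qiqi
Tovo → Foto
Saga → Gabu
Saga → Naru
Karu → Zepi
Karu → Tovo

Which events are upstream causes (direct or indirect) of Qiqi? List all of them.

Howy, Karu, Naru, Saga, Zepi

Immediate cause of Qiqi: Naru.
Further upstream: Karu, Zepi, Saga, Howy.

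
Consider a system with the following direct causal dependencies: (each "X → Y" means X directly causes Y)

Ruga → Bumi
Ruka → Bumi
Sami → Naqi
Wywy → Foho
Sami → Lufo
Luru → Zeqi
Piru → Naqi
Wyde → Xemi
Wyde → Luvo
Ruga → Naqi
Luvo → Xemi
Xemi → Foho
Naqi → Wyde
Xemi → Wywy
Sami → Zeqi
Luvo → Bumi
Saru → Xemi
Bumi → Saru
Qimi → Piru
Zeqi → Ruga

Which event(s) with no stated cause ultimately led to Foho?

Tracing upstream from Foho: Foho ← Xemi ← Wyde ← Naqi ← Sami.
A separate upstream branch: Foho ← Xemi ← Wyde ← Naqi ← Ruga ← Zeqi ← Luru.
A separate upstream branch: Foho ← Xemi ← Wyde ← Naqi ← Piru ← Qimi.
A separate upstream branch: Foho ← Xemi ← Saru ← Bumi ← Ruka.
Each of those chain origins has no stated cause.

Luru, Qimi, Ruka, Sami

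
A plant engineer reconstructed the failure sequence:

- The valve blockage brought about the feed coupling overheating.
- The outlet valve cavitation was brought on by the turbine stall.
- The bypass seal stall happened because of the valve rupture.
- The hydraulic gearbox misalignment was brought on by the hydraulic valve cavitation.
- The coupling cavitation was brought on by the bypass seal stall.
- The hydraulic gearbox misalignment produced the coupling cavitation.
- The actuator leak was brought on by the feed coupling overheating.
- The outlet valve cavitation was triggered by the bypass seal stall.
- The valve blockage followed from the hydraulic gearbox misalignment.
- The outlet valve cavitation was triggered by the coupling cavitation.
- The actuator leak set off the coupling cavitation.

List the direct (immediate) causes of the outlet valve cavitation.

Upstream contributors include the hydraulic valve cavitation, the hydraulic gearbox misalignment, the valve blockage, the feed coupling overheating, the valve rupture, the actuator leak, but only the bypass seal stall, the coupling cavitation, the turbine stall feed directly into the outlet valve cavitation.

the bypass seal stall, the coupling cavitation, the turbine stall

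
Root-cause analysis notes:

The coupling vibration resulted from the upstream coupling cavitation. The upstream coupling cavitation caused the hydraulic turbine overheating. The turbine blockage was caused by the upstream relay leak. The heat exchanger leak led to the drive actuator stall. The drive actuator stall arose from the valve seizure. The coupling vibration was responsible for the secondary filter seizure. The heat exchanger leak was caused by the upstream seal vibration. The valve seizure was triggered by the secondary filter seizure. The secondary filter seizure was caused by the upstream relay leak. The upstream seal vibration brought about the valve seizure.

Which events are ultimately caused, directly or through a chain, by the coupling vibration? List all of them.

the drive actuator stall, the secondary filter seizure, the valve seizure

Direct effects: the secondary filter seizure.
2 steps out: the valve seizure.
3 steps out: the drive actuator stall.
Not reachable from it: the upstream coupling cavitation, the upstream seal vibration, the upstream relay leak, the hydraulic turbine overheating, the turbine blockage, the heat exchanger leak.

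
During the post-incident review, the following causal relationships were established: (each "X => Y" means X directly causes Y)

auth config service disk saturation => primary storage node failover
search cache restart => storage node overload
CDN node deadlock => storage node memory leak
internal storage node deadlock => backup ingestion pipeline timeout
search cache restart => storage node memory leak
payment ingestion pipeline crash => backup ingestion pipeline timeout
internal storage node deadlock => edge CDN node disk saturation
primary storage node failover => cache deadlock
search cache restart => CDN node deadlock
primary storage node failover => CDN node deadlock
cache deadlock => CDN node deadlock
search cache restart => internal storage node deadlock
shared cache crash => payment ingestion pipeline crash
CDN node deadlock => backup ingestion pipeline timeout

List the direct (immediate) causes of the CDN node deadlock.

Upstream contributors include the auth config service disk saturation, but only the cache deadlock, the primary storage node failover, the search cache restart feed directly into the CDN node deadlock.

the cache deadlock, the primary storage node failover, the search cache restart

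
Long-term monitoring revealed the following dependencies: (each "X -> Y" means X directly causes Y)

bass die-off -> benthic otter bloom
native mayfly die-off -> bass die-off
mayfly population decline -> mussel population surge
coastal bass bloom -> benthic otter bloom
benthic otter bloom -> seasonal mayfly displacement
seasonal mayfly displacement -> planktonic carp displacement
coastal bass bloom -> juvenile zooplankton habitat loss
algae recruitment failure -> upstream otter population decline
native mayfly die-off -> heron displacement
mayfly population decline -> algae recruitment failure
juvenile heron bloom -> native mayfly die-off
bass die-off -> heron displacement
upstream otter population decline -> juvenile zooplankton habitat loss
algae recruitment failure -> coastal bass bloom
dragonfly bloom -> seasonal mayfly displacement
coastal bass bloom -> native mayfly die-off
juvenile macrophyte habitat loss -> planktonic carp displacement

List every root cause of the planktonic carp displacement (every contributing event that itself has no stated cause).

the dragonfly bloom, the juvenile heron bloom, the juvenile macrophyte habitat loss, the mayfly population decline

Tracing upstream from the planktonic carp displacement: the planktonic carp displacement ← the seasonal mayfly displacement ← the benthic otter bloom ← the coastal bass bloom ← the algae recruitment failure ← the mayfly population decline.
A separate upstream branch: the planktonic carp displacement ← the seasonal mayfly displacement ← the benthic otter bloom ← the bass die-off ← the native mayfly die-off ← the juvenile heron bloom.
A separate upstream branch: the planktonic carp displacement ← the seasonal mayfly displacement ← the dragonfly bloom.
A separate upstream branch: the planktonic carp displacement ← the juvenile macrophyte habitat loss.
Each of those chain origins has no stated cause.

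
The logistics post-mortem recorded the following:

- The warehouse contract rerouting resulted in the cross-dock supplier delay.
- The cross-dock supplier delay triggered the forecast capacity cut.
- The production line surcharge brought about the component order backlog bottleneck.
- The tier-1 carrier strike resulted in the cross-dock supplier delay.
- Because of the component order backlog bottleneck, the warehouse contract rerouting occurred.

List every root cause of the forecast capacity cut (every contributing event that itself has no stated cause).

the production line surcharge, the tier-1 carrier strike

Tracing upstream from the forecast capacity cut: the forecast capacity cut ← the cross-dock supplier delay ← the warehouse contract rerouting ← the component order backlog bottleneck ← the production line surcharge.
A separate upstream branch: the forecast capacity cut ← the cross-dock supplier delay ← the tier-1 carrier strike.
Each of those chain origins has no stated cause.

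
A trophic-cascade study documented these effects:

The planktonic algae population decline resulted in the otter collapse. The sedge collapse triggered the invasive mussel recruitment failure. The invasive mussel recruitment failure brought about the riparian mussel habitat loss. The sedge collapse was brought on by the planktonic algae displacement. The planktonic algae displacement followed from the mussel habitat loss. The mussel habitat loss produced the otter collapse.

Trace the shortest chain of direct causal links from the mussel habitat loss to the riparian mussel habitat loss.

the mussel habitat loss → the planktonic algae displacement → the sedge collapse → the invasive mussel recruitment failure → the riparian mussel habitat loss

the mussel habitat loss → the planktonic algae displacement
the planktonic algae displacement → the sedge collapse
the sedge collapse → the invasive mussel recruitment failure
the invasive mussel recruitment failure → the riparian mussel habitat loss
Length: 4 steps.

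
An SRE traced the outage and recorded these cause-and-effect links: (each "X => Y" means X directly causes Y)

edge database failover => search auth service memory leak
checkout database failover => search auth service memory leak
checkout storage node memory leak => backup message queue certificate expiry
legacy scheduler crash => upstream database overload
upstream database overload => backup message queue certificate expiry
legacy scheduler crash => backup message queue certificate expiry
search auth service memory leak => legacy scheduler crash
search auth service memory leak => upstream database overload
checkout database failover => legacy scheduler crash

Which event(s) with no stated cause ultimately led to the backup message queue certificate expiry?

the checkout database failover, the checkout storage node memory leak, the edge database failover

Tracing upstream from the backup message queue certificate expiry: the backup message queue certificate expiry ← the legacy scheduler crash ← the checkout database failover.
A separate upstream branch: the backup message queue certificate expiry ← the legacy scheduler crash ← the search auth service memory leak ← the edge database failover.
A separate upstream branch: the backup message queue certificate expiry ← the checkout storage node memory leak.
Each of those chain origins has no stated cause.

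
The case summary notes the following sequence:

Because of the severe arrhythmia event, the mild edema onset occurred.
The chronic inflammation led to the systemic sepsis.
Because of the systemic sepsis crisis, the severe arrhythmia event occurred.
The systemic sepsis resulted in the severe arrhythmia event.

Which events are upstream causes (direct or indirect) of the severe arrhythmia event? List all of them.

the chronic inflammation, the systemic sepsis, the systemic sepsis crisis

Immediate causes of the severe arrhythmia event: the systemic sepsis crisis, the systemic sepsis.
Further upstream: the chronic inflammation.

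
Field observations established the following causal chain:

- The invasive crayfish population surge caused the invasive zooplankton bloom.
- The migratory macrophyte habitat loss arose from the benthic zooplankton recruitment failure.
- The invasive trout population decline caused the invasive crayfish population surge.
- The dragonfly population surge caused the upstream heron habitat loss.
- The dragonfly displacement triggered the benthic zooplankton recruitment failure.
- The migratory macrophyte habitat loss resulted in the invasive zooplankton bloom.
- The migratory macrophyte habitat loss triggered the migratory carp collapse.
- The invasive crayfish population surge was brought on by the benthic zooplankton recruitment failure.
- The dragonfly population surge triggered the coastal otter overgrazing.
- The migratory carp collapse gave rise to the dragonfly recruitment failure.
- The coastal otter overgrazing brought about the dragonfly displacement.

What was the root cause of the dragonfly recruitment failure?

the dragonfly population surge

Tracing upstream from the dragonfly recruitment failure: the dragonfly recruitment failure ← the migratory carp collapse ← the migratory macrophyte habitat loss ← the benthic zooplankton recruitment failure ← the dragonfly displacement ← the coastal otter overgrazing ← the dragonfly population surge.
The dragonfly population surge has no stated cause, so it is the root.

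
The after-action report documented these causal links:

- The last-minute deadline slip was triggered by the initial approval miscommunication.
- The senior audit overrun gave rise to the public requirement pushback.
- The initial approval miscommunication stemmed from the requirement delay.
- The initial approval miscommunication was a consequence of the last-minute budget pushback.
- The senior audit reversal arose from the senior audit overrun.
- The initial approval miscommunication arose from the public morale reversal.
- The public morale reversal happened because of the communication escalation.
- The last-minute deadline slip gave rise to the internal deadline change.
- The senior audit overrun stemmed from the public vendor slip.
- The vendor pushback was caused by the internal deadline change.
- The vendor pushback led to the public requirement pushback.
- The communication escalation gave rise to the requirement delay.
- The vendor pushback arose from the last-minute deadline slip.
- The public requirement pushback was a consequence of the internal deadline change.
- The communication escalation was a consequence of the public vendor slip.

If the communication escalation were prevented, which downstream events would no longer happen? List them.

the public morale reversal, the requirement delay

Downstream of the communication escalation: the requirement delay, the public morale reversal, the initial approval miscommunication, the last-minute deadline slip, the internal deadline change, the vendor pushback, the public requirement pushback.
Of those, still caused via another path: the initial approval miscommunication, the last-minute deadline slip, the internal deadline change, the vendor pushback, the public requirement pushback.
The remainder have no surviving cause.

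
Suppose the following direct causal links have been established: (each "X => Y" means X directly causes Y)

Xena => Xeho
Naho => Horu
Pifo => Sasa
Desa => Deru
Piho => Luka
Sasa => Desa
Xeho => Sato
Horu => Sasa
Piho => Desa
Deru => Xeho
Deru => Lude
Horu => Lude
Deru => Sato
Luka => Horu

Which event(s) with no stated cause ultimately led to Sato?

Tracing upstream from Sato: Sato ← Deru ← Desa ← Piho.
A separate upstream branch: Sato ← Deru ← Desa ← Sasa ← Pifo.
A separate upstream branch: Sato ← Deru ← Desa ← Sasa ← Horu ← Naho.
A separate upstream branch: Sato ← Xeho ← Xena.
Each of those chain origins has no stated cause.

Naho, Pifo, Piho, Xena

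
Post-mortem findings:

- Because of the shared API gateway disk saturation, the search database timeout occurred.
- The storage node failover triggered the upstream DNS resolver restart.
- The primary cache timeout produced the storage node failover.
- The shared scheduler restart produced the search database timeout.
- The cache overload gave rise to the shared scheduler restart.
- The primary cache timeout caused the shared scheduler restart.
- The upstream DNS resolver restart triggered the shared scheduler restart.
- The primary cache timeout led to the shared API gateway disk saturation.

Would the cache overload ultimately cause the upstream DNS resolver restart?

No

The cache overload leads to the shared scheduler restart, the search database timeout; the upstream DNS resolver restart is not among them.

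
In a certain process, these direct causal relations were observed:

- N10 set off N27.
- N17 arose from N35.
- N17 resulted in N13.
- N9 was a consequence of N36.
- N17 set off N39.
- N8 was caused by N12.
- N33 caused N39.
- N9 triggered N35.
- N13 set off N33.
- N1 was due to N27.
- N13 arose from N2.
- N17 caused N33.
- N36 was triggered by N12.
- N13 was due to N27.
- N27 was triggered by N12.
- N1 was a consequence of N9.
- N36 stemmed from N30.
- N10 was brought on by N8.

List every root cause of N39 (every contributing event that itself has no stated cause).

Tracing upstream from N39: N39 ← N33 ← N13 ← N27 ← N12.
A separate upstream branch: N39 ← N17 ← N35 ← N9 ← N36 ← N30.
A separate upstream branch: N39 ← N33 ← N13 ← N2.
Each of those chain origins has no stated cause.

N12, N2, N30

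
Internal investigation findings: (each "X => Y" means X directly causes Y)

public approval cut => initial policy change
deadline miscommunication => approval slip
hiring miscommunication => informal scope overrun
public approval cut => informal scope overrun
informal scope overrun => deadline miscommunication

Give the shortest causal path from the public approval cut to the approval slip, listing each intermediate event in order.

the public approval cut → the informal scope overrun → the deadline miscommunication → the approval slip

the public approval cut → the informal scope overrun
the informal scope overrun → the deadline miscommunication
the deadline miscommunication → the approval slip
Length: 3 steps.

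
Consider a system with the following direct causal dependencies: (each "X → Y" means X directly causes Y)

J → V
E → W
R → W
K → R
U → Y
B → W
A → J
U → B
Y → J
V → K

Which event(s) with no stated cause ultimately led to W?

Tracing upstream from W: W ← B ← U.
A separate upstream branch: W ← R ← K ← V ← J ← A.
A separate upstream branch: W ← E.
Each of those chain origins has no stated cause.

A, E, U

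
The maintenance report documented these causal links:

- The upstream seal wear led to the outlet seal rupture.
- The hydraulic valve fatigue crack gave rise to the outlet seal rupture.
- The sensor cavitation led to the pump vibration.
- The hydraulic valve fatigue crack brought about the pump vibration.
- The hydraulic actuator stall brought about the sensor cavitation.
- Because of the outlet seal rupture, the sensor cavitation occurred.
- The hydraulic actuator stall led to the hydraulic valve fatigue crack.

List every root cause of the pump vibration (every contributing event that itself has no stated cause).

Tracing upstream from the pump vibration: the pump vibration ← the hydraulic valve fatigue crack ← the hydraulic actuator stall.
A separate upstream branch: the pump vibration ← the sensor cavitation ← the outlet seal rupture ← the upstream seal wear.
Each of those chain origins has no stated cause.

the hydraulic actuator stall, the upstream seal wear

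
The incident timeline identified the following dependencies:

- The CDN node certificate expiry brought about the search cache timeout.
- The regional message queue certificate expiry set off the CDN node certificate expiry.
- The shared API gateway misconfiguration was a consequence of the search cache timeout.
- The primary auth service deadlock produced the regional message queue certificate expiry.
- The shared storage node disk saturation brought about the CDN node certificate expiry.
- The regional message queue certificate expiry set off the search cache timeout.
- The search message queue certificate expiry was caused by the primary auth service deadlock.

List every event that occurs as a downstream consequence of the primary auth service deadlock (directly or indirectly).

Direct effects: the search message queue certificate expiry, the regional message queue certificate expiry.
2 steps out: the CDN node certificate expiry, the search cache timeout.
3 steps out: the shared API gateway misconfiguration.
Not reachable from it: the shared storage node disk saturation.

the CDN node certificate expiry, the regional message queue certificate expiry, the search cache timeout, the search message queue certificate expiry, the shared API gateway misconfiguration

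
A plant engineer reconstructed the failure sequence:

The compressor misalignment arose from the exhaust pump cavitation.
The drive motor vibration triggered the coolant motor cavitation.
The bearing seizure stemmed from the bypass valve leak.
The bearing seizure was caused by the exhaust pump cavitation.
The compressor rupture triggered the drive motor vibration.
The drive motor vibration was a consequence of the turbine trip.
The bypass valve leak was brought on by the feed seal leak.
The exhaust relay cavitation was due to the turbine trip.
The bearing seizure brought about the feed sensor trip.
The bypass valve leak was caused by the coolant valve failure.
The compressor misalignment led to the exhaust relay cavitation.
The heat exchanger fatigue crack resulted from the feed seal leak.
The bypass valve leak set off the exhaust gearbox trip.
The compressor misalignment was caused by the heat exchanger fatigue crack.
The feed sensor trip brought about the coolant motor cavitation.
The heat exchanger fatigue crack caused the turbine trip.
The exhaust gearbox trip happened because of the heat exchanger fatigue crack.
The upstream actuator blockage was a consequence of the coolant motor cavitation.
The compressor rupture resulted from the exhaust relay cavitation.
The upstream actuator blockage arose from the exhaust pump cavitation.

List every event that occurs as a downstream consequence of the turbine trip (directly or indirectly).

Direct effects: the exhaust relay cavitation, the drive motor vibration.
2 steps out: the compressor rupture, the coolant motor cavitation.
3 steps out: the upstream actuator blockage.
Not reachable from it: the feed seal leak, the heat exchanger fatigue crack, the exhaust pump cavitation, the coolant valve failure, the bypass valve leak, the compressor misalignment, the exhaust gearbox trip, the bearing seizure, the feed sensor trip.

the compressor rupture, the coolant motor cavitation, the drive motor vibration, the exhaust relay cavitation, the upstream actuator blockage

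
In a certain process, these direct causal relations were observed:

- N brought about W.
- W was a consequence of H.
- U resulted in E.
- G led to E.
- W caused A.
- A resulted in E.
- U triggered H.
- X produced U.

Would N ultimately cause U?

No

N leads to W, A, E; U is not among them.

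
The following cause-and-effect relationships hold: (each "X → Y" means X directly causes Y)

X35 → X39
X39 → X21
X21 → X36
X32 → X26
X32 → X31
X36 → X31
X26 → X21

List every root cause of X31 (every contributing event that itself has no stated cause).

Tracing upstream from X31: X31 ← X36 ← X21 ← X39 ← X35.
A separate upstream branch: X31 ← X32.
Each of those chain origins has no stated cause.

X32, X35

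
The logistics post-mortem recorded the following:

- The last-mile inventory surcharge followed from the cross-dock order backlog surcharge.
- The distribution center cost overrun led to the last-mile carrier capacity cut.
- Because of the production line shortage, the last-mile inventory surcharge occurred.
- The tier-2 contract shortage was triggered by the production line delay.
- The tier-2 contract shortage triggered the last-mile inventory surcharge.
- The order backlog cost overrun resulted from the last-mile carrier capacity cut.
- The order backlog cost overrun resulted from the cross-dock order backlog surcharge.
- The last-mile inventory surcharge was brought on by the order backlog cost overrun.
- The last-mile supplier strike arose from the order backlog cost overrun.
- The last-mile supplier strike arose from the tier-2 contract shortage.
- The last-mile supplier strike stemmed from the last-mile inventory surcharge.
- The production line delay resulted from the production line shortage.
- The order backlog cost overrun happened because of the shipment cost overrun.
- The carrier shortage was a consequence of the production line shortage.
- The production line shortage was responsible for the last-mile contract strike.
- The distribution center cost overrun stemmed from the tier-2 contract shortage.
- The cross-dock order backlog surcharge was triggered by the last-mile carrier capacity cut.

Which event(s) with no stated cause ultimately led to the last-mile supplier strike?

the production line shortage, the shipment cost overrun

Tracing upstream from the last-mile supplier strike: the last-mile supplier strike ← the last-mile inventory surcharge ← the production line shortage.
A separate upstream branch: the last-mile supplier strike ← the order backlog cost overrun ← the shipment cost overrun.
Each of those chain origins has no stated cause.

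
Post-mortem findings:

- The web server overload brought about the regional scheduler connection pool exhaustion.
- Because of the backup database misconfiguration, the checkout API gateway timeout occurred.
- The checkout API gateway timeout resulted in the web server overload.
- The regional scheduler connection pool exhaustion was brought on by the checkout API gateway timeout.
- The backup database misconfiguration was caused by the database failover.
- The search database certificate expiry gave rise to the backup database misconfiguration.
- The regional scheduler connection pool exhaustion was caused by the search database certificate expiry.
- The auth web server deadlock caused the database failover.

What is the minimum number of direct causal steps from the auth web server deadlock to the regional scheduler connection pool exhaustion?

Shortest chain: the auth web server deadlock → the database failover → the backup database misconfiguration → the checkout API gateway timeout → the regional scheduler connection pool exhaustion.

4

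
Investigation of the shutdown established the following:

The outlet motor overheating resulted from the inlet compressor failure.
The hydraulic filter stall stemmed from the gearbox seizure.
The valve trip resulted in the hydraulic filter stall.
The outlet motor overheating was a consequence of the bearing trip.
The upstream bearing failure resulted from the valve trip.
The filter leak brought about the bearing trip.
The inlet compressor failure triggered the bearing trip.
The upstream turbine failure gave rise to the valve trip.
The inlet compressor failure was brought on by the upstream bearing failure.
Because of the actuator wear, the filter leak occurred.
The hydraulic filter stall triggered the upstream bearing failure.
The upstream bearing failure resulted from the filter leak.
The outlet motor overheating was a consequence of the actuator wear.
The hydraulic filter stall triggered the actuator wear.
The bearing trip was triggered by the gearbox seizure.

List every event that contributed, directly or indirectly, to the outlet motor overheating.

Immediate causes of the outlet motor overheating: the actuator wear, the inlet compressor failure, the bearing trip.
Further upstream: the gearbox seizure, the upstream turbine failure, the valve trip, the hydraulic filter stall, the filter leak, the upstream bearing failure.

the actuator wear, the bearing trip, the filter leak, the gearbox seizure, the hydraulic filter stall, the inlet compressor failure, the upstream bearing failure, the upstream turbine failure, the valve trip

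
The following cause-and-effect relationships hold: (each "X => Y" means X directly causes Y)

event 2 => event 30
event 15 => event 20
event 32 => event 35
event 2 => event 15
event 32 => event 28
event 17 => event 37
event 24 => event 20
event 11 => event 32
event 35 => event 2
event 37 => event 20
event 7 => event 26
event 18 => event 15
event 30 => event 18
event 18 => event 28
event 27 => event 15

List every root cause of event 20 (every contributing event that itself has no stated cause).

Tracing upstream from event 20: event 20 ← event 15 ← event 2 ← event 35 ← event 32 ← event 11.
A separate upstream branch: event 20 ← event 15 ← event 27.
A separate upstream branch: event 20 ← event 37 ← event 17.
A separate upstream branch: event 20 ← event 24.
Each of those chain origins has no stated cause.

event 11, event 17, event 24, event 27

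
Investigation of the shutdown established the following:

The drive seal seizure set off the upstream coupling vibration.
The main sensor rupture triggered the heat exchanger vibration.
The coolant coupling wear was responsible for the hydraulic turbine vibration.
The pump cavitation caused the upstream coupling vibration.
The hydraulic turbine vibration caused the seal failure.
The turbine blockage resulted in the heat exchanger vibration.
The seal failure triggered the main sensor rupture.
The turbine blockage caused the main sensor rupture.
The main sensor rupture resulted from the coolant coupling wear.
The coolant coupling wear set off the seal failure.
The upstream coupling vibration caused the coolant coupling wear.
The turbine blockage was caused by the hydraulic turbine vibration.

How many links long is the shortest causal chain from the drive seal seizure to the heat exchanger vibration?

Shortest chain: the drive seal seizure → the upstream coupling vibration → the coolant coupling wear → the main sensor rupture → the heat exchanger vibration.

4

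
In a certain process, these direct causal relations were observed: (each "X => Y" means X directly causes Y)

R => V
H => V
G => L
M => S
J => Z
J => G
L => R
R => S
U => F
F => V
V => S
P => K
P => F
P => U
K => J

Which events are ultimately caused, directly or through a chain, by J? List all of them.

G, L, R, S, V, Z

Direct effects: G, Z.
2 steps out: L.
3 steps out: R.
4 steps out: V, S.
Not reachable from it: P, M, K, U, H, F.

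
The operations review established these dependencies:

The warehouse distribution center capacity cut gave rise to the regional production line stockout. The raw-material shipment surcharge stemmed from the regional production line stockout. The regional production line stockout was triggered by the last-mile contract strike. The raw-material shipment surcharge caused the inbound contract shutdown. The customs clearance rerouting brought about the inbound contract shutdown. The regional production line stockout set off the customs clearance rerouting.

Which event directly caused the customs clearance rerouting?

Upstream contributors include the last-mile contract strike, the warehouse distribution center capacity cut, but only the regional production line stockout feeds directly into the customs clearance rerouting.

the regional production line stockout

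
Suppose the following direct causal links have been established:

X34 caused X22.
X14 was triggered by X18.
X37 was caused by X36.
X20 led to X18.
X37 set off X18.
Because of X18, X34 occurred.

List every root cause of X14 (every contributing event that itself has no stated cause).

X20, X36

Tracing upstream from X14: X14 ← X18 ← X37 ← X36.
A separate upstream branch: X14 ← X18 ← X20.
Each of those chain origins has no stated cause.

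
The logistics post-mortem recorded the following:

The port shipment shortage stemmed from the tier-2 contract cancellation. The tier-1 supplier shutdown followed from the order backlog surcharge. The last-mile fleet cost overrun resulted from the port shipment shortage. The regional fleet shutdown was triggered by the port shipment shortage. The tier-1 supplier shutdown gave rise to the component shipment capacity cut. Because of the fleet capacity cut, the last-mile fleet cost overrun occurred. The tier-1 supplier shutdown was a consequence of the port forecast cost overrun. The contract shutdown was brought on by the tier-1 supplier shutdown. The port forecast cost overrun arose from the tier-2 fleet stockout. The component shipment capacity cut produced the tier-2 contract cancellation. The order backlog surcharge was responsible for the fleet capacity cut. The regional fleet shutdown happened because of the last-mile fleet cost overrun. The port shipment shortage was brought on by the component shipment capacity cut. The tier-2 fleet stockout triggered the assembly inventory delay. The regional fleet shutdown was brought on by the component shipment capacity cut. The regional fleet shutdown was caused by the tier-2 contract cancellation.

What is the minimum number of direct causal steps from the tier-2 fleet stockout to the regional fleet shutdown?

4

Shortest chain: the tier-2 fleet stockout → the port forecast cost overrun → the tier-1 supplier shutdown → the component shipment capacity cut → the regional fleet shutdown.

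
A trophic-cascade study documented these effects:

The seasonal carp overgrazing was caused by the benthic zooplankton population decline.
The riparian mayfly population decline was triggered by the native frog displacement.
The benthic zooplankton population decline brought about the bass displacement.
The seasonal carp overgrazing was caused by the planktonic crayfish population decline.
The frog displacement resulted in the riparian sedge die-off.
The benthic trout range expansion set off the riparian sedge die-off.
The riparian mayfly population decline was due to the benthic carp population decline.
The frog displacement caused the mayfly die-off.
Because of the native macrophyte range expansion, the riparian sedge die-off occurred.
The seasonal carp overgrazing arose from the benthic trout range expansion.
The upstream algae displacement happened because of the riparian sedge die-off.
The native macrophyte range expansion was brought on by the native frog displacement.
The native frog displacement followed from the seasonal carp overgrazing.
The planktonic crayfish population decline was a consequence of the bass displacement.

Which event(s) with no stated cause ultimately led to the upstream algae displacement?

Tracing upstream from the upstream algae displacement: the upstream algae displacement ← the riparian sedge die-off ← the benthic trout range expansion.
A separate upstream branch: the upstream algae displacement ← the riparian sedge die-off ← the frog displacement.
A separate upstream branch: the upstream algae displacement ← the riparian sedge die-off ← the native macrophyte range expansion ← the native frog displacement ← the seasonal carp overgrazing ← the benthic zooplankton population decline.
Each of those chain origins has no stated cause.

the benthic trout range expansion, the benthic zooplankton population decline, the frog displacement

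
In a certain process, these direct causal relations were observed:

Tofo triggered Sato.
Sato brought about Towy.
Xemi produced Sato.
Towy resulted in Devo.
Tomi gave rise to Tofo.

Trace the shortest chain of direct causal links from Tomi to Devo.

Tomi → Tofo → Sato → Towy → Devo

Tomi → Tofo
Tofo → Sato
Sato → Towy
Towy → Devo
Length: 4 steps.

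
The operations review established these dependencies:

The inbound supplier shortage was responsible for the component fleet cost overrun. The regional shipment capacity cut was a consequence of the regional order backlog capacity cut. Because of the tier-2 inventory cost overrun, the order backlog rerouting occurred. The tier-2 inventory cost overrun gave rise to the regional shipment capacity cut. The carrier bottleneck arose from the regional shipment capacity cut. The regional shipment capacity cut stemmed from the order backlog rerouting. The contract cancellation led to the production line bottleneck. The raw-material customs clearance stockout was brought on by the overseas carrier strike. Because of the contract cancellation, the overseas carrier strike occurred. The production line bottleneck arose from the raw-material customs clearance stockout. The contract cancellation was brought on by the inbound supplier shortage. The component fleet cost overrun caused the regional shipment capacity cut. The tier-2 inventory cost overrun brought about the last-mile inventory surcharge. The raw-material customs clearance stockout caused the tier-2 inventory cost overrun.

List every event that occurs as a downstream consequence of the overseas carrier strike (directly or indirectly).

the carrier bottleneck, the last-mile inventory surcharge, the order backlog rerouting, the production line bottleneck, the raw-material customs clearance stockout, the regional shipment capacity cut, the tier-2 inventory cost overrun

Direct effects: the raw-material customs clearance stockout.
2 steps out: the production line bottleneck, the tier-2 inventory cost overrun.
3 steps out: the order backlog rerouting, the last-mile inventory surcharge, the regional shipment capacity cut.
4 steps out: the carrier bottleneck.
Not reachable from it: the inbound supplier shortage, the contract cancellation, the regional order backlog capacity cut, the component fleet cost overrun.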